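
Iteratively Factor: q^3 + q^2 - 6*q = (q)*(q^2 + q - 6) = q*(q + 3)*(q - 2)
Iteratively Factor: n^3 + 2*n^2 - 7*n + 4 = (n - 1)*(n^2 + 3*n - 4) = (n - 1)*(n + 4)*(n - 1)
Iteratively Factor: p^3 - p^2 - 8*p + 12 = (p - 2)*(p^2 + p - 6) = (p - 2)^2*(p + 3)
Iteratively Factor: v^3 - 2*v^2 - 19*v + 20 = (v - 5)*(v^2 + 3*v - 4) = (v - 5)*(v - 1)*(v + 4)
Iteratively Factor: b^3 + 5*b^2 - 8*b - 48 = (b - 3)*(b^2 + 8*b + 16) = (b - 3)*(b + 4)*(b + 4)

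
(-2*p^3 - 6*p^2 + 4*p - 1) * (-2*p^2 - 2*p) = 4*p^5 + 16*p^4 + 4*p^3 - 6*p^2 + 2*p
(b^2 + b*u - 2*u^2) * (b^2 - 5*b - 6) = b^4 + b^3*u - 5*b^3 - 2*b^2*u^2 - 5*b^2*u - 6*b^2 + 10*b*u^2 - 6*b*u + 12*u^2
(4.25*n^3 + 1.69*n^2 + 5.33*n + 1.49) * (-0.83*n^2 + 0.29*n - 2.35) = -3.5275*n^5 - 0.1702*n^4 - 13.9213*n^3 - 3.6625*n^2 - 12.0934*n - 3.5015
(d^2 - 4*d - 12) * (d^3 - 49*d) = d^5 - 4*d^4 - 61*d^3 + 196*d^2 + 588*d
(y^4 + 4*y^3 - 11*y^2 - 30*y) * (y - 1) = y^5 + 3*y^4 - 15*y^3 - 19*y^2 + 30*y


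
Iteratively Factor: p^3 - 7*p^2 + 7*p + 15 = (p - 5)*(p^2 - 2*p - 3) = (p - 5)*(p + 1)*(p - 3)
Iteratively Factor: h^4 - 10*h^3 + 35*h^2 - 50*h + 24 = (h - 4)*(h^3 - 6*h^2 + 11*h - 6) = (h - 4)*(h - 2)*(h^2 - 4*h + 3) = (h - 4)*(h - 3)*(h - 2)*(h - 1)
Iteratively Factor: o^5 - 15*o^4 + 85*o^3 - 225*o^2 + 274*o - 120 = (o - 4)*(o^4 - 11*o^3 + 41*o^2 - 61*o + 30) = (o - 4)*(o - 2)*(o^3 - 9*o^2 + 23*o - 15) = (o - 4)*(o - 2)*(o - 1)*(o^2 - 8*o + 15) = (o - 5)*(o - 4)*(o - 2)*(o - 1)*(o - 3)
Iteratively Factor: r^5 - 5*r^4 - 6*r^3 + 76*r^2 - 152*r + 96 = (r - 2)*(r^4 - 3*r^3 - 12*r^2 + 52*r - 48) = (r - 3)*(r - 2)*(r^3 - 12*r + 16) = (r - 3)*(r - 2)^2*(r^2 + 2*r - 8) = (r - 3)*(r - 2)^2*(r + 4)*(r - 2)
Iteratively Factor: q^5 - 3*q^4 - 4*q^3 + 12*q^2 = (q - 2)*(q^4 - q^3 - 6*q^2) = q*(q - 2)*(q^3 - q^2 - 6*q) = q^2*(q - 2)*(q^2 - q - 6) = q^2*(q - 3)*(q - 2)*(q + 2)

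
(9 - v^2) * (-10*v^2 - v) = 10*v^4 + v^3 - 90*v^2 - 9*v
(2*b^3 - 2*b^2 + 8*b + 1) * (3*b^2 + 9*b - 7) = 6*b^5 + 12*b^4 - 8*b^3 + 89*b^2 - 47*b - 7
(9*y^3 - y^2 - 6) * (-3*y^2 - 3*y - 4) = -27*y^5 - 24*y^4 - 33*y^3 + 22*y^2 + 18*y + 24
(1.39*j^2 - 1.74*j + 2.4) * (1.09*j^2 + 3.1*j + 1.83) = 1.5151*j^4 + 2.4124*j^3 - 0.2343*j^2 + 4.2558*j + 4.392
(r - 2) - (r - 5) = 3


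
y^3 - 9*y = y*(y - 3)*(y + 3)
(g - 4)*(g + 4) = g^2 - 16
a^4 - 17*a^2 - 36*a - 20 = (a - 5)*(a + 1)*(a + 2)^2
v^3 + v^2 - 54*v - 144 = (v - 8)*(v + 3)*(v + 6)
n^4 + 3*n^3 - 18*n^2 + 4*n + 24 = (n - 2)^2*(n + 1)*(n + 6)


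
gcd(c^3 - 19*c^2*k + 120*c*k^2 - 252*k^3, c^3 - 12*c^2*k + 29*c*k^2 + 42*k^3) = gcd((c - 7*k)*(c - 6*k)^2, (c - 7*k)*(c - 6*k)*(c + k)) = c^2 - 13*c*k + 42*k^2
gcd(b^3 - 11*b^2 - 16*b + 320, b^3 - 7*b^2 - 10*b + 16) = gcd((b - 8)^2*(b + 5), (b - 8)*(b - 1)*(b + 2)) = b - 8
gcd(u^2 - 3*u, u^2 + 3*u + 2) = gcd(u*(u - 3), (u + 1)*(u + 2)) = 1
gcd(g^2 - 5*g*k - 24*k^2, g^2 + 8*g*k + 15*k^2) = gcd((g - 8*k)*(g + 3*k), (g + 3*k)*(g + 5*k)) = g + 3*k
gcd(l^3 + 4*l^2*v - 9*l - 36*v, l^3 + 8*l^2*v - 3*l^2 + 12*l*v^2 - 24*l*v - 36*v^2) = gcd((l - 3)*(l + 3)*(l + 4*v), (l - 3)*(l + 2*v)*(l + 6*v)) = l - 3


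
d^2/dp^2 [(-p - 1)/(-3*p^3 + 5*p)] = 2*(27*p^5 + 54*p^4 + 15*p^3 - 45*p^2 + 25)/(p^3*(27*p^6 - 135*p^4 + 225*p^2 - 125))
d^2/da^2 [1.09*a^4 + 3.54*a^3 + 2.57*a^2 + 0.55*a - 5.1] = 13.08*a^2 + 21.24*a + 5.14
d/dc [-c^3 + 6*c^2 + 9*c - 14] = -3*c^2 + 12*c + 9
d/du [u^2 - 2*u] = 2*u - 2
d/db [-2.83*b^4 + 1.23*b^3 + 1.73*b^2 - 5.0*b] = -11.32*b^3 + 3.69*b^2 + 3.46*b - 5.0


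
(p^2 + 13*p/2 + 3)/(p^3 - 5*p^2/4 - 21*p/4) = 2*(2*p^2 + 13*p + 6)/(p*(4*p^2 - 5*p - 21))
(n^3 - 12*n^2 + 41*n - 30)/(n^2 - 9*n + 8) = (n^2 - 11*n + 30)/(n - 8)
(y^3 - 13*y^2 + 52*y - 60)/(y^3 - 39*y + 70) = (y - 6)/(y + 7)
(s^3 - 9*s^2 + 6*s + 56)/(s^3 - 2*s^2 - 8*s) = (s - 7)/s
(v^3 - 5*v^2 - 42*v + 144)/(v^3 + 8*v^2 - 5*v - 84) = (v^2 - 2*v - 48)/(v^2 + 11*v + 28)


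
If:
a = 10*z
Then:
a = 10*z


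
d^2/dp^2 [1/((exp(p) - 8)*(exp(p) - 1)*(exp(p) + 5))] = (9*exp(5*p) - 44*exp(4*p) - 10*exp(3*p) + 84*exp(2*p) + 2009*exp(p) + 1480)*exp(p)/(exp(9*p) - 12*exp(8*p) - 63*exp(7*p) + 944*exp(6*p) + 1371*exp(5*p) - 23388*exp(4*p) - 10333*exp(3*p) + 145080*exp(2*p) - 177600*exp(p) + 64000)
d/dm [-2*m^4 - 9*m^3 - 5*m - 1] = -8*m^3 - 27*m^2 - 5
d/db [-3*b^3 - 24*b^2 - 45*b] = -9*b^2 - 48*b - 45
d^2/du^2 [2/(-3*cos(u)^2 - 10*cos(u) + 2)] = (72*sin(u)^4 - 284*sin(u)^2 - 185*cos(u) + 45*cos(3*u) - 212)/(-3*sin(u)^2 + 10*cos(u) + 1)^3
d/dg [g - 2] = 1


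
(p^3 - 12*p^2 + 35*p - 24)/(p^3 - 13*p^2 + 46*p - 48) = (p - 1)/(p - 2)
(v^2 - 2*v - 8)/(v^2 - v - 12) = (v + 2)/(v + 3)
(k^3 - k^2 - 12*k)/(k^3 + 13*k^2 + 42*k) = (k^2 - k - 12)/(k^2 + 13*k + 42)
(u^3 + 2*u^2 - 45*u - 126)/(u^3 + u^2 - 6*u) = (u^2 - u - 42)/(u*(u - 2))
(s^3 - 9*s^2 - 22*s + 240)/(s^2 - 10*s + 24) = (s^2 - 3*s - 40)/(s - 4)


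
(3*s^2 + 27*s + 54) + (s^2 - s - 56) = 4*s^2 + 26*s - 2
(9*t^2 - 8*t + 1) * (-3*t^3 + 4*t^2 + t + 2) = -27*t^5 + 60*t^4 - 26*t^3 + 14*t^2 - 15*t + 2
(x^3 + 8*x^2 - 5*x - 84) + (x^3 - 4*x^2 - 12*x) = 2*x^3 + 4*x^2 - 17*x - 84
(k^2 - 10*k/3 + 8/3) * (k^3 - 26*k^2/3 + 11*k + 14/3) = k^5 - 12*k^4 + 383*k^3/9 - 496*k^2/9 + 124*k/9 + 112/9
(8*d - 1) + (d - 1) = 9*d - 2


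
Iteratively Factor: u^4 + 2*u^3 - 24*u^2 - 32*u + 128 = (u + 4)*(u^3 - 2*u^2 - 16*u + 32) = (u + 4)^2*(u^2 - 6*u + 8) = (u - 4)*(u + 4)^2*(u - 2)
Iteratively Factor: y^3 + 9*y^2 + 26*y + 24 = (y + 2)*(y^2 + 7*y + 12) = (y + 2)*(y + 3)*(y + 4)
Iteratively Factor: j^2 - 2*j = (j - 2)*(j)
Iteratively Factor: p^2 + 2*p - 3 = (p - 1)*(p + 3)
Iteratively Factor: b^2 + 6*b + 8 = (b + 4)*(b + 2)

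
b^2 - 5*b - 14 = (b - 7)*(b + 2)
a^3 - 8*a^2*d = a^2*(a - 8*d)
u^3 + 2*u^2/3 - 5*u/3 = u*(u - 1)*(u + 5/3)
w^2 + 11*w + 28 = (w + 4)*(w + 7)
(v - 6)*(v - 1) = v^2 - 7*v + 6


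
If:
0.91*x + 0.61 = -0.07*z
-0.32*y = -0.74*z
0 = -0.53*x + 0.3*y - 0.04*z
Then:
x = -0.63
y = -1.18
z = -0.51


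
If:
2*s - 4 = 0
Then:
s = 2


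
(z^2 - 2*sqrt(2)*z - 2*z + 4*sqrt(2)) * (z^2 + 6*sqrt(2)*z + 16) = z^4 - 2*z^3 + 4*sqrt(2)*z^3 - 8*sqrt(2)*z^2 - 8*z^2 - 32*sqrt(2)*z + 16*z + 64*sqrt(2)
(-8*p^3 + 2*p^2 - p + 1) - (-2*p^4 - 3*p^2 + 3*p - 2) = 2*p^4 - 8*p^3 + 5*p^2 - 4*p + 3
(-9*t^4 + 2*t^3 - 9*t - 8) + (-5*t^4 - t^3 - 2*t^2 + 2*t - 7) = -14*t^4 + t^3 - 2*t^2 - 7*t - 15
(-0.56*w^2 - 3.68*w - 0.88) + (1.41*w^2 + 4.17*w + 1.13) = 0.85*w^2 + 0.49*w + 0.25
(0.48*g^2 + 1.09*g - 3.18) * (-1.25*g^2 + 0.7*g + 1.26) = -0.6*g^4 - 1.0265*g^3 + 5.3428*g^2 - 0.8526*g - 4.0068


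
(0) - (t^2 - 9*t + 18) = -t^2 + 9*t - 18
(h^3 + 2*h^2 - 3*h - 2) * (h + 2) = h^4 + 4*h^3 + h^2 - 8*h - 4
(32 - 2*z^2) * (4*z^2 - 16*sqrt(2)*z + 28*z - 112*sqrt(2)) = -8*z^4 - 56*z^3 + 32*sqrt(2)*z^3 + 128*z^2 + 224*sqrt(2)*z^2 - 512*sqrt(2)*z + 896*z - 3584*sqrt(2)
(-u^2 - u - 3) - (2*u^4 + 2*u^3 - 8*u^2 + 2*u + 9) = -2*u^4 - 2*u^3 + 7*u^2 - 3*u - 12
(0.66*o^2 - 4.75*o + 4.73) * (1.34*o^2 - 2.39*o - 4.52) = 0.8844*o^4 - 7.9424*o^3 + 14.7075*o^2 + 10.1653*o - 21.3796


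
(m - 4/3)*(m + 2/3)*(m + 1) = m^3 + m^2/3 - 14*m/9 - 8/9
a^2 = a^2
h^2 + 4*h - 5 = (h - 1)*(h + 5)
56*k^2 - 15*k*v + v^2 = (-8*k + v)*(-7*k + v)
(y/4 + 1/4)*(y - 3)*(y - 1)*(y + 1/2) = y^4/4 - 5*y^3/8 - 5*y^2/8 + 5*y/8 + 3/8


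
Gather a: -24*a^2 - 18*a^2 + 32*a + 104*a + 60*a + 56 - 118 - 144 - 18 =-42*a^2 + 196*a - 224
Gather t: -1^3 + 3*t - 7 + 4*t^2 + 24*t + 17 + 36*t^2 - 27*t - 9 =40*t^2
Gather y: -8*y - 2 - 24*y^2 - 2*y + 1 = -24*y^2 - 10*y - 1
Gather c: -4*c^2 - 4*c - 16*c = -4*c^2 - 20*c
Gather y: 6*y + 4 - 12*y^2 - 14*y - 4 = -12*y^2 - 8*y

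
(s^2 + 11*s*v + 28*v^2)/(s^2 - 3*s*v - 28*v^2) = (s + 7*v)/(s - 7*v)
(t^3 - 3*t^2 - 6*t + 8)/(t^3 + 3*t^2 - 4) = (t - 4)/(t + 2)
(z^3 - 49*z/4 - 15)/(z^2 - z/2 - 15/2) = (z^2 - 5*z/2 - 6)/(z - 3)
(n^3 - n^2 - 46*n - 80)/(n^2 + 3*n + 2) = (n^2 - 3*n - 40)/(n + 1)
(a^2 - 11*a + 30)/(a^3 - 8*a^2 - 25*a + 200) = (a - 6)/(a^2 - 3*a - 40)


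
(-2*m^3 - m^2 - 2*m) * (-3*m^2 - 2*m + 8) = 6*m^5 + 7*m^4 - 8*m^3 - 4*m^2 - 16*m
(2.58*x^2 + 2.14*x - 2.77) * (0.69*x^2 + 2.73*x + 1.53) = 1.7802*x^4 + 8.52*x^3 + 7.8783*x^2 - 4.2879*x - 4.2381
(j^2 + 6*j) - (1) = j^2 + 6*j - 1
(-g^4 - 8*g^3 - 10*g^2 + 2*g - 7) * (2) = -2*g^4 - 16*g^3 - 20*g^2 + 4*g - 14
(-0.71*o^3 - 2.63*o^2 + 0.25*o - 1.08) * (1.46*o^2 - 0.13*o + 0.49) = -1.0366*o^5 - 3.7475*o^4 + 0.359*o^3 - 2.898*o^2 + 0.2629*o - 0.5292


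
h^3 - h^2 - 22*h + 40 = (h - 4)*(h - 2)*(h + 5)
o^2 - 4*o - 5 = (o - 5)*(o + 1)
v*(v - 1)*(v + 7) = v^3 + 6*v^2 - 7*v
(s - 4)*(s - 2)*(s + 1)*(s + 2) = s^4 - 3*s^3 - 8*s^2 + 12*s + 16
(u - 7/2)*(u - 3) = u^2 - 13*u/2 + 21/2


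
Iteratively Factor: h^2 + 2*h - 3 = (h - 1)*(h + 3)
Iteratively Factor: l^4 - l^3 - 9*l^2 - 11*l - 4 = (l + 1)*(l^3 - 2*l^2 - 7*l - 4) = (l + 1)^2*(l^2 - 3*l - 4) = (l - 4)*(l + 1)^2*(l + 1)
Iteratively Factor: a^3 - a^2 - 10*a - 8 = (a + 1)*(a^2 - 2*a - 8) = (a + 1)*(a + 2)*(a - 4)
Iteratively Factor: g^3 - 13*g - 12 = (g + 3)*(g^2 - 3*g - 4) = (g + 1)*(g + 3)*(g - 4)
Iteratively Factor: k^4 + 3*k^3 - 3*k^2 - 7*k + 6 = (k - 1)*(k^3 + 4*k^2 + k - 6) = (k - 1)*(k + 2)*(k^2 + 2*k - 3) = (k - 1)^2*(k + 2)*(k + 3)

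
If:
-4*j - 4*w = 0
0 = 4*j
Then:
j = 0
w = 0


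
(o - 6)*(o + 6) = o^2 - 36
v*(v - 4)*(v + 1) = v^3 - 3*v^2 - 4*v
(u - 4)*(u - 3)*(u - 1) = u^3 - 8*u^2 + 19*u - 12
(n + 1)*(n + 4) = n^2 + 5*n + 4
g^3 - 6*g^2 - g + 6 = (g - 6)*(g - 1)*(g + 1)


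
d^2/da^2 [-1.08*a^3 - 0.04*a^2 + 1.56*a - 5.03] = -6.48*a - 0.08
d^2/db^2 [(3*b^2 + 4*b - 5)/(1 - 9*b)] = 732/(729*b^3 - 243*b^2 + 27*b - 1)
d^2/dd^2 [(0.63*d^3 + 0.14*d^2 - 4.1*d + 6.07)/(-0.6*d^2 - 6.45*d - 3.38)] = (2.22044604925031e-16*d^5 + 1.06581410364015e-14*d^4 - 45.82827*d^3 - 93.81546*d^2 - 234.018432*d - 662.401462)/(0.216*d^6 + 6.966*d^5 + 78.5349*d^4 + 346.819725*d^3 + 442.41327*d^2 + 221.06214*d + 38.614472)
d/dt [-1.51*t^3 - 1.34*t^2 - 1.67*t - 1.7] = -4.53*t^2 - 2.68*t - 1.67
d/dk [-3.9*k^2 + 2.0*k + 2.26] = 2.0 - 7.8*k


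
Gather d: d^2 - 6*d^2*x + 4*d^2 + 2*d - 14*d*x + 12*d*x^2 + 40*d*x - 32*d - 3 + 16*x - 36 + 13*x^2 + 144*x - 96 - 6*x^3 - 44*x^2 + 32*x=d^2*(5 - 6*x) + d*(12*x^2 + 26*x - 30) - 6*x^3 - 31*x^2 + 192*x - 135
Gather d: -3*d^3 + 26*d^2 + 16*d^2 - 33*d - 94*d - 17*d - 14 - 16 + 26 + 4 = -3*d^3 + 42*d^2 - 144*d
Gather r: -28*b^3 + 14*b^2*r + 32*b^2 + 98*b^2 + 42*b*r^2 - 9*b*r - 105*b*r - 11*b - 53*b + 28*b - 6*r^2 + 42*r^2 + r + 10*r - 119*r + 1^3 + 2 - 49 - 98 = -28*b^3 + 130*b^2 - 36*b + r^2*(42*b + 36) + r*(14*b^2 - 114*b - 108) - 144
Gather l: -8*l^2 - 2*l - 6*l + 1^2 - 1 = -8*l^2 - 8*l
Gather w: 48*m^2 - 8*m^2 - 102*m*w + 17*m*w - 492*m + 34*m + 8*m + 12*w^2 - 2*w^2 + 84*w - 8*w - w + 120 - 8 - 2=40*m^2 - 450*m + 10*w^2 + w*(75 - 85*m) + 110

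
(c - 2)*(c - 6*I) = c^2 - 2*c - 6*I*c + 12*I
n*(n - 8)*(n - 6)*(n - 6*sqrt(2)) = n^4 - 14*n^3 - 6*sqrt(2)*n^3 + 48*n^2 + 84*sqrt(2)*n^2 - 288*sqrt(2)*n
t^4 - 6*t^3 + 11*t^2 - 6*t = t*(t - 3)*(t - 2)*(t - 1)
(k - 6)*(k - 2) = k^2 - 8*k + 12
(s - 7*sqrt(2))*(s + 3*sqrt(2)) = s^2 - 4*sqrt(2)*s - 42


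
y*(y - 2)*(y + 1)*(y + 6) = y^4 + 5*y^3 - 8*y^2 - 12*y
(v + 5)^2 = v^2 + 10*v + 25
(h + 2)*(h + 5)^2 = h^3 + 12*h^2 + 45*h + 50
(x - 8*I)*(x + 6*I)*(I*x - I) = I*x^3 + 2*x^2 - I*x^2 - 2*x + 48*I*x - 48*I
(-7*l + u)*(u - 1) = -7*l*u + 7*l + u^2 - u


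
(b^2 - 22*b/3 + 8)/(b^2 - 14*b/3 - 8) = (3*b - 4)/(3*b + 4)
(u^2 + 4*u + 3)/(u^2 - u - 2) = (u + 3)/(u - 2)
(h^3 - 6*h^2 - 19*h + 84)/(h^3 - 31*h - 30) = (-h^3 + 6*h^2 + 19*h - 84)/(-h^3 + 31*h + 30)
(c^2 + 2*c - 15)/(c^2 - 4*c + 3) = (c + 5)/(c - 1)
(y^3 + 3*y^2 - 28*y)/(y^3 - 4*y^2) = (y + 7)/y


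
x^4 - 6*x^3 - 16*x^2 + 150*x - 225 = (x - 5)*(x - 3)^2*(x + 5)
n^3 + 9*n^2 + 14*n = n*(n + 2)*(n + 7)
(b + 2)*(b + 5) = b^2 + 7*b + 10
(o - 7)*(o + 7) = o^2 - 49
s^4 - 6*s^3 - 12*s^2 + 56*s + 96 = (s - 6)*(s - 4)*(s + 2)^2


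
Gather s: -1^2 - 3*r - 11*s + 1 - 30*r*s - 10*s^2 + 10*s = -3*r - 10*s^2 + s*(-30*r - 1)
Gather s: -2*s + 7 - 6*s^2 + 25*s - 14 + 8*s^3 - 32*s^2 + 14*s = 8*s^3 - 38*s^2 + 37*s - 7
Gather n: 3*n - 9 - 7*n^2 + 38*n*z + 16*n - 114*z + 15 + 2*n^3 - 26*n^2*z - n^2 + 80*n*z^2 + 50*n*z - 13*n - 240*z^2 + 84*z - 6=2*n^3 + n^2*(-26*z - 8) + n*(80*z^2 + 88*z + 6) - 240*z^2 - 30*z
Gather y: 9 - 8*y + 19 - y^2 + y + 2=-y^2 - 7*y + 30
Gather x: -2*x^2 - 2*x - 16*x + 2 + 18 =-2*x^2 - 18*x + 20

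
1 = 1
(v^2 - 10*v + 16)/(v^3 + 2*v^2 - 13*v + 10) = (v - 8)/(v^2 + 4*v - 5)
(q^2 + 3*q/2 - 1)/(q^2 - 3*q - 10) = (q - 1/2)/(q - 5)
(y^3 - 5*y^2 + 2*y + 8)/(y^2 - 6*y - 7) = (y^2 - 6*y + 8)/(y - 7)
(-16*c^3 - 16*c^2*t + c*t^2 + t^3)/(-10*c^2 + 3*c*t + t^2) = (-16*c^3 - 16*c^2*t + c*t^2 + t^3)/(-10*c^2 + 3*c*t + t^2)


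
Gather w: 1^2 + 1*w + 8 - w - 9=0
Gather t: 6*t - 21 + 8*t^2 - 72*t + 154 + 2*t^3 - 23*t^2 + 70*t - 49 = 2*t^3 - 15*t^2 + 4*t + 84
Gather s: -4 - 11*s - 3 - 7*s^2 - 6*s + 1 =-7*s^2 - 17*s - 6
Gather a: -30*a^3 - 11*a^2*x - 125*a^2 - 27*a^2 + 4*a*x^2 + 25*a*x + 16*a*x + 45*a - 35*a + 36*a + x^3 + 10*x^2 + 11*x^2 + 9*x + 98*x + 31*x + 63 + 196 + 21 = -30*a^3 + a^2*(-11*x - 152) + a*(4*x^2 + 41*x + 46) + x^3 + 21*x^2 + 138*x + 280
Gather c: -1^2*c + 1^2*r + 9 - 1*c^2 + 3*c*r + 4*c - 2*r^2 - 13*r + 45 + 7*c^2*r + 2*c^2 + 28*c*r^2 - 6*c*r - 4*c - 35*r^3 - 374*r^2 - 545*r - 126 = c^2*(7*r + 1) + c*(28*r^2 - 3*r - 1) - 35*r^3 - 376*r^2 - 557*r - 72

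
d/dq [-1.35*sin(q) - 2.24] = -1.35*cos(q)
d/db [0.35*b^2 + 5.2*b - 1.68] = 0.7*b + 5.2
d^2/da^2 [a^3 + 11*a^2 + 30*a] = 6*a + 22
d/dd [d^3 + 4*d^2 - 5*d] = 3*d^2 + 8*d - 5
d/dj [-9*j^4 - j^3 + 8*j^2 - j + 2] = -36*j^3 - 3*j^2 + 16*j - 1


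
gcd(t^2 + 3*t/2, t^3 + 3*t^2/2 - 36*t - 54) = t + 3/2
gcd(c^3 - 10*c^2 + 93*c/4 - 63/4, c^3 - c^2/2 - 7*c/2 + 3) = c - 3/2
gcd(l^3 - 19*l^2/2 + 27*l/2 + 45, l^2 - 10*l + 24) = l - 6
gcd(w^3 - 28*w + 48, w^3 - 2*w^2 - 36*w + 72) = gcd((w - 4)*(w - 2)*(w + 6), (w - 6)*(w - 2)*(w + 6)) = w^2 + 4*w - 12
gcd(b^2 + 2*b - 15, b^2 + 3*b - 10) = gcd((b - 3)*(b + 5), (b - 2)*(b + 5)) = b + 5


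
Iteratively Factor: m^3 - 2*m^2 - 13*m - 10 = (m + 2)*(m^2 - 4*m - 5) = (m + 1)*(m + 2)*(m - 5)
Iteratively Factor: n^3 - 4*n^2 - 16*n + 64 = (n - 4)*(n^2 - 16) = (n - 4)*(n + 4)*(n - 4)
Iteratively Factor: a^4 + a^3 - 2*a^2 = (a)*(a^3 + a^2 - 2*a) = a*(a - 1)*(a^2 + 2*a) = a^2*(a - 1)*(a + 2)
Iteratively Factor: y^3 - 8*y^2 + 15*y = (y)*(y^2 - 8*y + 15) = y*(y - 5)*(y - 3)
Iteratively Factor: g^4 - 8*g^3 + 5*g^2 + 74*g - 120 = (g + 3)*(g^3 - 11*g^2 + 38*g - 40) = (g - 2)*(g + 3)*(g^2 - 9*g + 20) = (g - 5)*(g - 2)*(g + 3)*(g - 4)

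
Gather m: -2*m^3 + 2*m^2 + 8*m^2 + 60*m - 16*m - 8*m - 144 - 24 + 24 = -2*m^3 + 10*m^2 + 36*m - 144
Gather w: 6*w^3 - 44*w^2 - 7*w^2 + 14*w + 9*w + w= 6*w^3 - 51*w^2 + 24*w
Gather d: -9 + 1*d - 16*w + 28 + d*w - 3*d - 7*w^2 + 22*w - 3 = d*(w - 2) - 7*w^2 + 6*w + 16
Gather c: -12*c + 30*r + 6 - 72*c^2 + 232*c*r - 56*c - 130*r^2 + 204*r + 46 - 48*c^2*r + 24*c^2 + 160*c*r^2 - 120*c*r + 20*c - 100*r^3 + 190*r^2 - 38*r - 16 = c^2*(-48*r - 48) + c*(160*r^2 + 112*r - 48) - 100*r^3 + 60*r^2 + 196*r + 36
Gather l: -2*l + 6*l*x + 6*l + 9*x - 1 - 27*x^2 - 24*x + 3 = l*(6*x + 4) - 27*x^2 - 15*x + 2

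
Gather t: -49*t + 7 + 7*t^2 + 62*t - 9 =7*t^2 + 13*t - 2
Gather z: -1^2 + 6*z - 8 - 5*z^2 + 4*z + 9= -5*z^2 + 10*z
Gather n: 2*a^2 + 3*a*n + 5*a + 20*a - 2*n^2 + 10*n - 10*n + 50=2*a^2 + 3*a*n + 25*a - 2*n^2 + 50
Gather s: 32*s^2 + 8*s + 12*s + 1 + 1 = 32*s^2 + 20*s + 2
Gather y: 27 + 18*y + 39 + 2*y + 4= 20*y + 70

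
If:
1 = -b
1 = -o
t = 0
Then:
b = -1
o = -1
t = 0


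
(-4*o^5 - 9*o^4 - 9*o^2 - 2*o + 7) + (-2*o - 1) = -4*o^5 - 9*o^4 - 9*o^2 - 4*o + 6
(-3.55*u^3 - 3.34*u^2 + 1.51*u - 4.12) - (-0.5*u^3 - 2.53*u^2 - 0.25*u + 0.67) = -3.05*u^3 - 0.81*u^2 + 1.76*u - 4.79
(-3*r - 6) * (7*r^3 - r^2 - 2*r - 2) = -21*r^4 - 39*r^3 + 12*r^2 + 18*r + 12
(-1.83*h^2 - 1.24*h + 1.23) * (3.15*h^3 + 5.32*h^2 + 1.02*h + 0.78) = -5.7645*h^5 - 13.6416*h^4 - 4.5889*h^3 + 3.8514*h^2 + 0.2874*h + 0.9594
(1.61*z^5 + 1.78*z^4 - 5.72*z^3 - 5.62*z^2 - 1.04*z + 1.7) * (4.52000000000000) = 7.2772*z^5 + 8.0456*z^4 - 25.8544*z^3 - 25.4024*z^2 - 4.7008*z + 7.684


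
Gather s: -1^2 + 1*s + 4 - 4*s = 3 - 3*s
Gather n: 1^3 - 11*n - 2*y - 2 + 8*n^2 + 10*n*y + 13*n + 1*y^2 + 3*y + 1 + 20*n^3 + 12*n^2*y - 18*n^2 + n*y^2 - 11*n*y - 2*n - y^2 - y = 20*n^3 + n^2*(12*y - 10) + n*(y^2 - y)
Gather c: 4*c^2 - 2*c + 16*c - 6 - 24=4*c^2 + 14*c - 30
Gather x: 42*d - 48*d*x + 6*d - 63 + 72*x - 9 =48*d + x*(72 - 48*d) - 72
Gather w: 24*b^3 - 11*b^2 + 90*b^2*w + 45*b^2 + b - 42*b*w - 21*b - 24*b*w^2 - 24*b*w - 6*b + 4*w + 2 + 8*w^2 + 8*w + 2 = 24*b^3 + 34*b^2 - 26*b + w^2*(8 - 24*b) + w*(90*b^2 - 66*b + 12) + 4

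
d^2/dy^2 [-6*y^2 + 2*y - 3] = -12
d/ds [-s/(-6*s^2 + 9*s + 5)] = (-6*s^2 - 5)/(36*s^4 - 108*s^3 + 21*s^2 + 90*s + 25)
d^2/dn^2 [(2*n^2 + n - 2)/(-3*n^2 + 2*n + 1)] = 2*(-21*n^3 + 36*n^2 - 45*n + 14)/(27*n^6 - 54*n^5 + 9*n^4 + 28*n^3 - 3*n^2 - 6*n - 1)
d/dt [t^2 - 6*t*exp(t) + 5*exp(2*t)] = -6*t*exp(t) + 2*t + 10*exp(2*t) - 6*exp(t)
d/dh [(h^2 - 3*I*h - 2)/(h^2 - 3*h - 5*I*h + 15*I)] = (h^2*(-3 - 2*I) + h*(4 + 30*I) + 39 - 10*I)/(h^4 + h^3*(-6 - 10*I) + h^2*(-16 + 60*I) + h*(150 - 90*I) - 225)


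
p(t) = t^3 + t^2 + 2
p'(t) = 3*t^2 + 2*t = t*(3*t + 2)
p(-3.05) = -17.07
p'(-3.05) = 21.81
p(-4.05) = -48.03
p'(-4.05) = 41.11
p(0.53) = 2.43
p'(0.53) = 1.90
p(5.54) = 202.72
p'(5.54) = 103.15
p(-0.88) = 2.09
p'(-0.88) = 0.56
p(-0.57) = 2.14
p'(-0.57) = -0.17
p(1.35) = 6.28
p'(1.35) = 8.17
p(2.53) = 24.60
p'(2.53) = 24.26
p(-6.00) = -178.00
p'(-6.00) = 96.00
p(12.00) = 1874.00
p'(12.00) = 456.00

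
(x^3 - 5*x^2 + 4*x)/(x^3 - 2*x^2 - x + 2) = x*(x - 4)/(x^2 - x - 2)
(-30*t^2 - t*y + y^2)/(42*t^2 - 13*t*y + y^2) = (5*t + y)/(-7*t + y)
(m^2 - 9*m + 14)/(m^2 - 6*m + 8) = (m - 7)/(m - 4)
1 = 1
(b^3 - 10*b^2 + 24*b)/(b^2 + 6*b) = (b^2 - 10*b + 24)/(b + 6)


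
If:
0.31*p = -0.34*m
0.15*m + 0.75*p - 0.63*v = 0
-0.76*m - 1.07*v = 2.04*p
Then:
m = 0.00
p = 0.00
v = 0.00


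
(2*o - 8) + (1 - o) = o - 7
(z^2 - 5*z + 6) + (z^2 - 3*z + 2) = 2*z^2 - 8*z + 8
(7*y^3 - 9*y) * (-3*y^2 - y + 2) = -21*y^5 - 7*y^4 + 41*y^3 + 9*y^2 - 18*y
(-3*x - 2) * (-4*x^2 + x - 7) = 12*x^3 + 5*x^2 + 19*x + 14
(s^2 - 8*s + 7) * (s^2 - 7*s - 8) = s^4 - 15*s^3 + 55*s^2 + 15*s - 56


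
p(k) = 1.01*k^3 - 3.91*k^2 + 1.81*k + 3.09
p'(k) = 3.03*k^2 - 7.82*k + 1.81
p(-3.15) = -72.98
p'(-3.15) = 56.51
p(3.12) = 1.35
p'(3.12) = 6.91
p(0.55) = 3.07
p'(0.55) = -1.57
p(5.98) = 90.08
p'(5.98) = 63.40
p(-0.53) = 0.88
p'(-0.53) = 6.81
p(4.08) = 13.98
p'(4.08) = 20.34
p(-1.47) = -11.23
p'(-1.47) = 19.85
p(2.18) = -1.08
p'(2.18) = -0.84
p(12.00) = 1207.05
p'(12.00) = 344.29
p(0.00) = 3.09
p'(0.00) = 1.81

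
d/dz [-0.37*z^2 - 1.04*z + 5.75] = -0.74*z - 1.04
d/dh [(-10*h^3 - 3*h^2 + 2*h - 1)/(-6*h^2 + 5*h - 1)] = (60*h^4 - 100*h^3 + 27*h^2 - 6*h + 3)/(36*h^4 - 60*h^3 + 37*h^2 - 10*h + 1)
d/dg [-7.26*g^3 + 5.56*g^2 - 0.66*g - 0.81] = -21.78*g^2 + 11.12*g - 0.66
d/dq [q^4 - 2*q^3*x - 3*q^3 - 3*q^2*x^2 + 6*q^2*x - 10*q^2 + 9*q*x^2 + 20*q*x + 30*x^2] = 4*q^3 - 6*q^2*x - 9*q^2 - 6*q*x^2 + 12*q*x - 20*q + 9*x^2 + 20*x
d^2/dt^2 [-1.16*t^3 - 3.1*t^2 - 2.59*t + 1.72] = -6.96*t - 6.2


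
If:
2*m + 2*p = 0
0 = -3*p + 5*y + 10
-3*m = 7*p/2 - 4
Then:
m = -8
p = 8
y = 14/5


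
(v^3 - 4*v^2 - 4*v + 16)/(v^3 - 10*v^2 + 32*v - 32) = (v + 2)/(v - 4)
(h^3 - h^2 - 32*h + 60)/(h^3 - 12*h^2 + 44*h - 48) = (h^2 + h - 30)/(h^2 - 10*h + 24)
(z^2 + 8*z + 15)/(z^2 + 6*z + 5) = (z + 3)/(z + 1)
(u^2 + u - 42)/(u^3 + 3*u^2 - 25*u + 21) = (u - 6)/(u^2 - 4*u + 3)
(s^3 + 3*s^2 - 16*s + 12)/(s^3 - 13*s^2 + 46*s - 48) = (s^2 + 5*s - 6)/(s^2 - 11*s + 24)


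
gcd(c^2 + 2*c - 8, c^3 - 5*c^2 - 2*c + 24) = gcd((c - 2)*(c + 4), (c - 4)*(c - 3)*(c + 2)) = 1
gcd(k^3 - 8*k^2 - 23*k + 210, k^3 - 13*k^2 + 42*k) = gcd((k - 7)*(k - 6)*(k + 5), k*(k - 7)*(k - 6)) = k^2 - 13*k + 42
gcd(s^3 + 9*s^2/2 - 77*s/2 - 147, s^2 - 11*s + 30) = s - 6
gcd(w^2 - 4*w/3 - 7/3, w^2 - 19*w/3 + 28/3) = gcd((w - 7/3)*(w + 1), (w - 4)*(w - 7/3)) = w - 7/3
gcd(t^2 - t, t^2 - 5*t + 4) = t - 1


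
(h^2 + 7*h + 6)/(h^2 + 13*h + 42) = (h + 1)/(h + 7)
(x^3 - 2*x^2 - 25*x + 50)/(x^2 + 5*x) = x - 7 + 10/x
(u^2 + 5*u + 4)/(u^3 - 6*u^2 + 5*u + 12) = (u + 4)/(u^2 - 7*u + 12)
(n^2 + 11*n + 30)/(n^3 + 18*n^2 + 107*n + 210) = 1/(n + 7)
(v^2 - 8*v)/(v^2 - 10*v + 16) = v/(v - 2)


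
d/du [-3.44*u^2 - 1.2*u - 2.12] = -6.88*u - 1.2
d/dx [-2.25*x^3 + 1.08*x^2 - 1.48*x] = -6.75*x^2 + 2.16*x - 1.48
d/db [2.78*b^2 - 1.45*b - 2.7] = 5.56*b - 1.45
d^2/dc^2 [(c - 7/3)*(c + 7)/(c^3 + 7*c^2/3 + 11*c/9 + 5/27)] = 54*(81*c^4 + 1080*c^3 - 6318*c^2 - 19344*c - 13387)/(2187*c^7 + 13851*c^6 + 34263*c^5 + 42039*c^4 + 27297*c^3 + 9585*c^2 + 1725*c + 125)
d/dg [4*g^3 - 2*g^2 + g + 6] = 12*g^2 - 4*g + 1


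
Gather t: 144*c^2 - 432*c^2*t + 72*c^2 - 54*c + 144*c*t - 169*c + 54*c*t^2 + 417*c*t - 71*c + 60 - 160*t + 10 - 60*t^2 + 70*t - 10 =216*c^2 - 294*c + t^2*(54*c - 60) + t*(-432*c^2 + 561*c - 90) + 60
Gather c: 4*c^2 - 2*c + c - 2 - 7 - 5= 4*c^2 - c - 14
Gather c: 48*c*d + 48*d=48*c*d + 48*d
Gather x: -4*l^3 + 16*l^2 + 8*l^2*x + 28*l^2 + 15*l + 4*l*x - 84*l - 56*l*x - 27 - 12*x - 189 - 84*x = -4*l^3 + 44*l^2 - 69*l + x*(8*l^2 - 52*l - 96) - 216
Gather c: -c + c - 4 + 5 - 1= 0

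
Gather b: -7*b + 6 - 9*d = -7*b - 9*d + 6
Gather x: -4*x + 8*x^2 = 8*x^2 - 4*x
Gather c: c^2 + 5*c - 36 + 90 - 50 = c^2 + 5*c + 4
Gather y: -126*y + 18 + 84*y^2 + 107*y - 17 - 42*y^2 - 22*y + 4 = 42*y^2 - 41*y + 5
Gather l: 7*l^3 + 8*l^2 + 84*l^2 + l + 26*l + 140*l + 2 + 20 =7*l^3 + 92*l^2 + 167*l + 22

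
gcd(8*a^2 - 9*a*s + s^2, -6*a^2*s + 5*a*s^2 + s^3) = -a + s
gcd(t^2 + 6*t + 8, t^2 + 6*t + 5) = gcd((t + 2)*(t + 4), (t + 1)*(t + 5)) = 1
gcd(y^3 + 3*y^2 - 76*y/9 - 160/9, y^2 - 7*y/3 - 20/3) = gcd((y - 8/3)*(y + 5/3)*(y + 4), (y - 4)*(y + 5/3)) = y + 5/3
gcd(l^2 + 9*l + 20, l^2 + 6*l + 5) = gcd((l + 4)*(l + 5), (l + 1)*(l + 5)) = l + 5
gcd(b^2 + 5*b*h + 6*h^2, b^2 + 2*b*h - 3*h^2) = b + 3*h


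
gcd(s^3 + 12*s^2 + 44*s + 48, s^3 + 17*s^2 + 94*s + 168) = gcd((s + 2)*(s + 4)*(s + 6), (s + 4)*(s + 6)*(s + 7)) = s^2 + 10*s + 24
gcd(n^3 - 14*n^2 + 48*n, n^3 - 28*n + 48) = 1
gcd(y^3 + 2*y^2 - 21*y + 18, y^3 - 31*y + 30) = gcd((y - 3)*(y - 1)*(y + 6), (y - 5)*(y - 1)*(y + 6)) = y^2 + 5*y - 6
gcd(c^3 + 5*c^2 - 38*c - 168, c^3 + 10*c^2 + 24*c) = c + 4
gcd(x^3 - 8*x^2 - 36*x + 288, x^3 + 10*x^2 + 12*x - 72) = x + 6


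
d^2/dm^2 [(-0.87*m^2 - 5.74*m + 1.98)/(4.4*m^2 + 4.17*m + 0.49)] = (-190.32728*m^3 + 241.25112*m^2 + 292.22688*m + 83.361594)/(85.184*m^6 + 242.1936*m^5 + 257.99268*m^4 + 126.454833*m^3 + 28.731003*m^2 + 3.003651*m + 0.117649)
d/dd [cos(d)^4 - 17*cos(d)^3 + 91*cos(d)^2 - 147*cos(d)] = (-4*cos(d)^3 + 51*cos(d)^2 - 182*cos(d) + 147)*sin(d)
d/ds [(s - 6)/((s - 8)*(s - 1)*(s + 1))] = 2*(-s^3 + 13*s^2 - 48*s + 1)/(s^6 - 16*s^5 + 62*s^4 + 32*s^3 - 127*s^2 - 16*s + 64)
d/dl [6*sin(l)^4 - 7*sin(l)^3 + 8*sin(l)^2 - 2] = (24*sin(l)^2 - 21*sin(l) + 16)*sin(l)*cos(l)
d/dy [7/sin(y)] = -7*cos(y)/sin(y)^2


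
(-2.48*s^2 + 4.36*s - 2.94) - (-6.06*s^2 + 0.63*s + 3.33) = 3.58*s^2 + 3.73*s - 6.27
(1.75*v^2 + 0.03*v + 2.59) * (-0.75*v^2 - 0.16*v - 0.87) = -1.3125*v^4 - 0.3025*v^3 - 3.4698*v^2 - 0.4405*v - 2.2533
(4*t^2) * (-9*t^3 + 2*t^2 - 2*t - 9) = -36*t^5 + 8*t^4 - 8*t^3 - 36*t^2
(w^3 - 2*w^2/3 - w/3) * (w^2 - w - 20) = w^5 - 5*w^4/3 - 59*w^3/3 + 41*w^2/3 + 20*w/3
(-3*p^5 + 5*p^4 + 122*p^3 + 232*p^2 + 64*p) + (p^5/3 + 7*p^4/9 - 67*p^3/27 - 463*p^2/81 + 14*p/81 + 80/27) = -8*p^5/3 + 52*p^4/9 + 3227*p^3/27 + 18329*p^2/81 + 5198*p/81 + 80/27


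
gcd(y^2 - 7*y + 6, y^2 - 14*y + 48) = y - 6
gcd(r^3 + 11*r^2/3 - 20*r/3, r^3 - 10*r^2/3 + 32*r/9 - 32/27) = r - 4/3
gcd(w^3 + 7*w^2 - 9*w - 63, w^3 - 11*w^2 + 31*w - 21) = w - 3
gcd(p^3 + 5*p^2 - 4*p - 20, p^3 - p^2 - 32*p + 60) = p - 2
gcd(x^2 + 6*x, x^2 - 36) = x + 6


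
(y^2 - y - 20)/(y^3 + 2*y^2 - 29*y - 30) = (y + 4)/(y^2 + 7*y + 6)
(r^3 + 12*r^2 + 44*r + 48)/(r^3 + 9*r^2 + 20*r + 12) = (r + 4)/(r + 1)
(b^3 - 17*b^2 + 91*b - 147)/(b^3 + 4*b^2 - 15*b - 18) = (b^2 - 14*b + 49)/(b^2 + 7*b + 6)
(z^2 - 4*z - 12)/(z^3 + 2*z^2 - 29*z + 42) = (z^2 - 4*z - 12)/(z^3 + 2*z^2 - 29*z + 42)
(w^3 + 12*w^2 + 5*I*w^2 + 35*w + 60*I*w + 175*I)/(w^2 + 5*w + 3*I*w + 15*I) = (w^2 + w*(7 + 5*I) + 35*I)/(w + 3*I)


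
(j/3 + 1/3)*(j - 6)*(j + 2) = j^3/3 - j^2 - 16*j/3 - 4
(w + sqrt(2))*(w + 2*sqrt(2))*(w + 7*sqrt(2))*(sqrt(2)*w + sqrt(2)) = sqrt(2)*w^4 + sqrt(2)*w^3 + 20*w^3 + 20*w^2 + 46*sqrt(2)*w^2 + 56*w + 46*sqrt(2)*w + 56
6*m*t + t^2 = t*(6*m + t)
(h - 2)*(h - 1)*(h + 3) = h^3 - 7*h + 6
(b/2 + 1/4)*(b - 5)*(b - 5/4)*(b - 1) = b^4/2 - 27*b^3/8 + 71*b^2/16 - 25/16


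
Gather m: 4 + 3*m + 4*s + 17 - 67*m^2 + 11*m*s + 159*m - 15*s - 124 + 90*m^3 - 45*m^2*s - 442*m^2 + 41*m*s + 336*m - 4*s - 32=90*m^3 + m^2*(-45*s - 509) + m*(52*s + 498) - 15*s - 135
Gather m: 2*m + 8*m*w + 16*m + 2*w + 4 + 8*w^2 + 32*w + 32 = m*(8*w + 18) + 8*w^2 + 34*w + 36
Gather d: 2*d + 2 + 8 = 2*d + 10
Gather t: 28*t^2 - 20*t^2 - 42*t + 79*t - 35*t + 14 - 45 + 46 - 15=8*t^2 + 2*t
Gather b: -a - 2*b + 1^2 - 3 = -a - 2*b - 2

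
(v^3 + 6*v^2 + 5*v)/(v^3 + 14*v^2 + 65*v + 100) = v*(v + 1)/(v^2 + 9*v + 20)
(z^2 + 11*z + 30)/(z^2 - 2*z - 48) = (z + 5)/(z - 8)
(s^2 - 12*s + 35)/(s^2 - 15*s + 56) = (s - 5)/(s - 8)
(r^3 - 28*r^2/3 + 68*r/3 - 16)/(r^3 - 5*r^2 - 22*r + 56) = (r^2 - 22*r/3 + 8)/(r^2 - 3*r - 28)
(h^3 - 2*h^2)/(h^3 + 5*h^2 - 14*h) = h/(h + 7)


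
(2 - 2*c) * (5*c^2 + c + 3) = -10*c^3 + 8*c^2 - 4*c + 6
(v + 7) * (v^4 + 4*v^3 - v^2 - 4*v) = v^5 + 11*v^4 + 27*v^3 - 11*v^2 - 28*v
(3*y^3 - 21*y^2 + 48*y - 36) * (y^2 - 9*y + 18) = 3*y^5 - 48*y^4 + 291*y^3 - 846*y^2 + 1188*y - 648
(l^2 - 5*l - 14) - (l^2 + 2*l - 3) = -7*l - 11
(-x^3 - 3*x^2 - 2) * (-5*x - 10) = 5*x^4 + 25*x^3 + 30*x^2 + 10*x + 20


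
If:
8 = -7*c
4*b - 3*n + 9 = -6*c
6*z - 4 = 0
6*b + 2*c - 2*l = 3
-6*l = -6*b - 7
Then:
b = 40/21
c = -8/7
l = 43/14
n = 205/63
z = 2/3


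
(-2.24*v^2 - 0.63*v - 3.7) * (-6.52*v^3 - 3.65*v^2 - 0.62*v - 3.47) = 14.6048*v^5 + 12.2836*v^4 + 27.8123*v^3 + 21.6684*v^2 + 4.4801*v + 12.839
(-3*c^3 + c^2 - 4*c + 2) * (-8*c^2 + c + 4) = 24*c^5 - 11*c^4 + 21*c^3 - 16*c^2 - 14*c + 8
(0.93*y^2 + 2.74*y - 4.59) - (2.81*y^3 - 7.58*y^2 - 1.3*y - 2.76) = -2.81*y^3 + 8.51*y^2 + 4.04*y - 1.83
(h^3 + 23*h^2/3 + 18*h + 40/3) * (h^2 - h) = h^5 + 20*h^4/3 + 31*h^3/3 - 14*h^2/3 - 40*h/3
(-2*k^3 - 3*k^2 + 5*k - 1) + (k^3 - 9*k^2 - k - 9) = -k^3 - 12*k^2 + 4*k - 10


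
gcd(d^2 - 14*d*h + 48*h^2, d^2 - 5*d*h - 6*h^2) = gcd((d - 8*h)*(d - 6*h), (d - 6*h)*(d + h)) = d - 6*h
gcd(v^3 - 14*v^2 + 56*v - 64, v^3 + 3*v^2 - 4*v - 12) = v - 2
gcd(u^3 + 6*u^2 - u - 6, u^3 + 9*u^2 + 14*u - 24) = u^2 + 5*u - 6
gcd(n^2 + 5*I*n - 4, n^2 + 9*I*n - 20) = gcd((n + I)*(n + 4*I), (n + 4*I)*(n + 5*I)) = n + 4*I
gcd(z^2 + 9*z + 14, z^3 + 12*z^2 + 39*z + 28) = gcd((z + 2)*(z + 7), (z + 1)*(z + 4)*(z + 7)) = z + 7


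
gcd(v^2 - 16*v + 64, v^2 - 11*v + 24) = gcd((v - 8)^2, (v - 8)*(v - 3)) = v - 8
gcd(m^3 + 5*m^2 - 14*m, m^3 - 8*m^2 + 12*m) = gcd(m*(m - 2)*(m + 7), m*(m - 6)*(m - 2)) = m^2 - 2*m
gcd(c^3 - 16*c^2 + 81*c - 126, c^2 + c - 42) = c - 6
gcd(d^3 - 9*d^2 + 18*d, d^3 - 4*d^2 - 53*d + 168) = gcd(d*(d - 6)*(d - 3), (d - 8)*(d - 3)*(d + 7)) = d - 3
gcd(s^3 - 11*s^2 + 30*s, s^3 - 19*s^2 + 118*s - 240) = s^2 - 11*s + 30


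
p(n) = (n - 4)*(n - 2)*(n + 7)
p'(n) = (n - 4)*(n - 2) + (n - 4)*(n + 7) + (n - 2)*(n + 7) = 3*n^2 + 2*n - 34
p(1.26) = 16.75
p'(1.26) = -26.72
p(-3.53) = 144.49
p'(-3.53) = -3.68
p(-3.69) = 144.83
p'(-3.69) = -0.53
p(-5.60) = 102.14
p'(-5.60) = 48.88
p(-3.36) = 143.60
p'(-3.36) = -6.85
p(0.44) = 41.32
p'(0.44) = -32.54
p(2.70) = -8.83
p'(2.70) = -6.73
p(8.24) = 403.21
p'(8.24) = 186.17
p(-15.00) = -2584.00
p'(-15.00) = 611.00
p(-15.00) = -2584.00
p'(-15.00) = 611.00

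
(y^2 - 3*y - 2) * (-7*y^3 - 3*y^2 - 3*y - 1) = -7*y^5 + 18*y^4 + 20*y^3 + 14*y^2 + 9*y + 2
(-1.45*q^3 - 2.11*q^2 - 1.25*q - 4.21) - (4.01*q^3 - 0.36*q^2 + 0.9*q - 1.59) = -5.46*q^3 - 1.75*q^2 - 2.15*q - 2.62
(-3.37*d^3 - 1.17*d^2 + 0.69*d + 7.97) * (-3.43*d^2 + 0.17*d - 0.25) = 11.5591*d^5 + 3.4402*d^4 - 1.7231*d^3 - 26.9273*d^2 + 1.1824*d - 1.9925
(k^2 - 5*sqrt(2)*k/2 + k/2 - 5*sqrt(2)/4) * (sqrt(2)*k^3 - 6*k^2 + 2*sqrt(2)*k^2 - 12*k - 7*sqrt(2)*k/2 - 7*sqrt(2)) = sqrt(2)*k^5 - 11*k^4 + 5*sqrt(2)*k^4/2 - 55*k^3/2 + 25*sqrt(2)*k^3/2 + 13*k^2/2 + 115*sqrt(2)*k^2/4 + 23*sqrt(2)*k/2 + 175*k/4 + 35/2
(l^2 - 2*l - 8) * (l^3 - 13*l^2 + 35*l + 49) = l^5 - 15*l^4 + 53*l^3 + 83*l^2 - 378*l - 392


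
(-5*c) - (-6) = 6 - 5*c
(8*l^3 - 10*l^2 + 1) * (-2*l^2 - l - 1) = -16*l^5 + 12*l^4 + 2*l^3 + 8*l^2 - l - 1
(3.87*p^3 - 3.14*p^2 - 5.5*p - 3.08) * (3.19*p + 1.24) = 12.3453*p^4 - 5.2178*p^3 - 21.4386*p^2 - 16.6452*p - 3.8192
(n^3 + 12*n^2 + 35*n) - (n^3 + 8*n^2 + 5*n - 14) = 4*n^2 + 30*n + 14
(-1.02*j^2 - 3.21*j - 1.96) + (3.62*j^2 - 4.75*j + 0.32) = 2.6*j^2 - 7.96*j - 1.64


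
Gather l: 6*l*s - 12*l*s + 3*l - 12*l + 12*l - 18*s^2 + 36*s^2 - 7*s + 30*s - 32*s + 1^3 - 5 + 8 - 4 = l*(3 - 6*s) + 18*s^2 - 9*s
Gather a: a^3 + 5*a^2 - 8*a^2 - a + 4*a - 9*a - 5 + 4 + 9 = a^3 - 3*a^2 - 6*a + 8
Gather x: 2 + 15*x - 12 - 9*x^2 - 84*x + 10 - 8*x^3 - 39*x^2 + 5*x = -8*x^3 - 48*x^2 - 64*x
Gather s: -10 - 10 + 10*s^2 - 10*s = 10*s^2 - 10*s - 20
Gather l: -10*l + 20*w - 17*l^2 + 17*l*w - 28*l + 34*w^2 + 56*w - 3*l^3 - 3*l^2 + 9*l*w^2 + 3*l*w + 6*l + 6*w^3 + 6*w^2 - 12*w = -3*l^3 - 20*l^2 + l*(9*w^2 + 20*w - 32) + 6*w^3 + 40*w^2 + 64*w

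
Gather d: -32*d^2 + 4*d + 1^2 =-32*d^2 + 4*d + 1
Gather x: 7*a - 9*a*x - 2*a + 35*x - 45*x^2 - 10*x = 5*a - 45*x^2 + x*(25 - 9*a)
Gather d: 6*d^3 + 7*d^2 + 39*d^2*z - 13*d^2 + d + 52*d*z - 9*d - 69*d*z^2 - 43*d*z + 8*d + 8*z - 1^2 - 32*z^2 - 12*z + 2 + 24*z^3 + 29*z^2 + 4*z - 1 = 6*d^3 + d^2*(39*z - 6) + d*(-69*z^2 + 9*z) + 24*z^3 - 3*z^2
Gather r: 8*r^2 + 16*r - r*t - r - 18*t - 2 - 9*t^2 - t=8*r^2 + r*(15 - t) - 9*t^2 - 19*t - 2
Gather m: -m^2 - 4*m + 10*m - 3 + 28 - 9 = -m^2 + 6*m + 16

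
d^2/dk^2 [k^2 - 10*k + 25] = 2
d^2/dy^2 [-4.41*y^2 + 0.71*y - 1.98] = -8.82000000000000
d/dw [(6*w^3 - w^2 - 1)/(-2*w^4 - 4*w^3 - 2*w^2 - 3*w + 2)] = (12*w^6 - 4*w^5 - 16*w^4 - 44*w^3 + 27*w^2 - 8*w - 3)/(4*w^8 + 16*w^7 + 24*w^6 + 28*w^5 + 20*w^4 - 4*w^3 + w^2 - 12*w + 4)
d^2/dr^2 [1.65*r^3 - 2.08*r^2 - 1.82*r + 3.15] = 9.9*r - 4.16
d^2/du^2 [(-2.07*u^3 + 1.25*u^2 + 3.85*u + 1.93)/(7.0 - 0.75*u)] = (2.32875*u^3 - 65.205*u^2 + 608.58*u - 165.09625)/(0.421875*u^3 - 11.8125*u^2 + 110.25*u - 343.0)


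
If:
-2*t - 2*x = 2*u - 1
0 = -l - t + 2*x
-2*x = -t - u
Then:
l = u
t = 1/3 - u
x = 1/6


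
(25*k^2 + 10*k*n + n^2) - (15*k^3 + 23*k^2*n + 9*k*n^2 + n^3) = -15*k^3 - 23*k^2*n + 25*k^2 - 9*k*n^2 + 10*k*n - n^3 + n^2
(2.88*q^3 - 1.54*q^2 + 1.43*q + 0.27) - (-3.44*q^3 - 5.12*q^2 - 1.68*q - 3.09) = 6.32*q^3 + 3.58*q^2 + 3.11*q + 3.36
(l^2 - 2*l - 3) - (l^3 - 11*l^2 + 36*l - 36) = -l^3 + 12*l^2 - 38*l + 33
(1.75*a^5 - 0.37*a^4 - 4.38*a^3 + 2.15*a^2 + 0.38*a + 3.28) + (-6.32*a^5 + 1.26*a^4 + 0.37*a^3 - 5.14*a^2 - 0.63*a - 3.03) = -4.57*a^5 + 0.89*a^4 - 4.01*a^3 - 2.99*a^2 - 0.25*a + 0.25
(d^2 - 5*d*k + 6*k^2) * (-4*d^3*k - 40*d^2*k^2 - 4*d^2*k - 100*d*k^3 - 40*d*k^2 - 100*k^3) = -4*d^5*k - 20*d^4*k^2 - 4*d^4*k + 76*d^3*k^3 - 20*d^3*k^2 + 260*d^2*k^4 + 76*d^2*k^3 - 600*d*k^5 + 260*d*k^4 - 600*k^5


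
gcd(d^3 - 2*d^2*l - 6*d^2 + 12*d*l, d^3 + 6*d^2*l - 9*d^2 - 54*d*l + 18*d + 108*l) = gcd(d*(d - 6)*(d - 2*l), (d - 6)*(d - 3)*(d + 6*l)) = d - 6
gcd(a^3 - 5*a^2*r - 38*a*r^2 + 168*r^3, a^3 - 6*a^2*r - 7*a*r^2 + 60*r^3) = -a + 4*r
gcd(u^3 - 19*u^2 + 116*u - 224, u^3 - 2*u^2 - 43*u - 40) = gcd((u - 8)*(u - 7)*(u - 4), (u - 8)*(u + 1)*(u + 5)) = u - 8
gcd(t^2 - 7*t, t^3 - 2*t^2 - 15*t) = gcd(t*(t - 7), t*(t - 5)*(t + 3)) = t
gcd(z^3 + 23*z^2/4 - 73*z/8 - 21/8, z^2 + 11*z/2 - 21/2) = z^2 + 11*z/2 - 21/2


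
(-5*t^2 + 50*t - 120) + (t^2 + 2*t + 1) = -4*t^2 + 52*t - 119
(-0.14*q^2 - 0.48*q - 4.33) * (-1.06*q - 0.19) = 0.1484*q^3 + 0.5354*q^2 + 4.681*q + 0.8227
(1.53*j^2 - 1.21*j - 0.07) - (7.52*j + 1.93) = 1.53*j^2 - 8.73*j - 2.0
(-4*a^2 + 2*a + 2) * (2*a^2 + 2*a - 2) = -8*a^4 - 4*a^3 + 16*a^2 - 4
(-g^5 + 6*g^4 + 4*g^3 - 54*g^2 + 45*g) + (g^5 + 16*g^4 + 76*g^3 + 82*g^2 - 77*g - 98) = 22*g^4 + 80*g^3 + 28*g^2 - 32*g - 98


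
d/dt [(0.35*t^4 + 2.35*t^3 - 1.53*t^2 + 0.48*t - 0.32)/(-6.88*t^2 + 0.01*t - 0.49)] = (-4.816*t^5 - 16.1575*t^4 - 0.638999999999999*t^3 - 0.1674*t^2 - 2.9038*t - 0.232)/(47.3344*t^4 - 0.1376*t^3 + 6.7425*t^2 - 0.0098*t + 0.2401)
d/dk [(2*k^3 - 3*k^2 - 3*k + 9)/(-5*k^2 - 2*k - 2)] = (-10*k^4 - 8*k^3 - 21*k^2 + 102*k + 24)/(25*k^4 + 20*k^3 + 24*k^2 + 8*k + 4)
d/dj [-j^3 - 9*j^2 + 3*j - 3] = -3*j^2 - 18*j + 3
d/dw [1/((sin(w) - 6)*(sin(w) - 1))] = (7 - 2*sin(w))*cos(w)/((sin(w) - 6)^2*(sin(w) - 1)^2)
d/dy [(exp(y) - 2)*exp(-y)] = 2*exp(-y)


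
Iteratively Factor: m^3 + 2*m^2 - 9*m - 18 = (m + 2)*(m^2 - 9) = (m - 3)*(m + 2)*(m + 3)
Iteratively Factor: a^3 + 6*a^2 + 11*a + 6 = (a + 2)*(a^2 + 4*a + 3) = (a + 2)*(a + 3)*(a + 1)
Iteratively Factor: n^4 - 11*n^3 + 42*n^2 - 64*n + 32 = (n - 4)*(n^3 - 7*n^2 + 14*n - 8) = (n - 4)*(n - 1)*(n^2 - 6*n + 8) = (n - 4)*(n - 2)*(n - 1)*(n - 4)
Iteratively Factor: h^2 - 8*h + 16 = (h - 4)*(h - 4)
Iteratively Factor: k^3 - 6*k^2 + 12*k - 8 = (k - 2)*(k^2 - 4*k + 4) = (k - 2)^2*(k - 2)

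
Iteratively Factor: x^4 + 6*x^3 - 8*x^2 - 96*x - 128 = (x + 2)*(x^3 + 4*x^2 - 16*x - 64) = (x + 2)*(x + 4)*(x^2 - 16) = (x + 2)*(x + 4)^2*(x - 4)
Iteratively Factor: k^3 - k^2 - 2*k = (k)*(k^2 - k - 2) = k*(k + 1)*(k - 2)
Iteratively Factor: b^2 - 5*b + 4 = (b - 1)*(b - 4)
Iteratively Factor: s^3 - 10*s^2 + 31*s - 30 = (s - 5)*(s^2 - 5*s + 6) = (s - 5)*(s - 2)*(s - 3)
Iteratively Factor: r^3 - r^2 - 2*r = (r + 1)*(r^2 - 2*r) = r*(r + 1)*(r - 2)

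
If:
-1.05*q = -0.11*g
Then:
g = 9.54545454545454*q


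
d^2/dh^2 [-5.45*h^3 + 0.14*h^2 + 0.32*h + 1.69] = 0.28 - 32.7*h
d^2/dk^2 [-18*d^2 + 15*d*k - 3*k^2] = -6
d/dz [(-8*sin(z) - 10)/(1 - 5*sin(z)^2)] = 4*(-25*sin(z) + 5*cos(2*z) - 7)*cos(z)/(5*sin(z)^2 - 1)^2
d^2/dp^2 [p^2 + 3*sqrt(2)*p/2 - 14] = 2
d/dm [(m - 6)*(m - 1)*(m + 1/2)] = 3*m^2 - 13*m + 5/2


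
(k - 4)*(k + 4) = k^2 - 16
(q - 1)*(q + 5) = q^2 + 4*q - 5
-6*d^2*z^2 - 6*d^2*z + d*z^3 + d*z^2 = z*(-6*d + z)*(d*z + d)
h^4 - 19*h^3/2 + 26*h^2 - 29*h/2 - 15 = (h - 5)*(h - 3)*(h - 2)*(h + 1/2)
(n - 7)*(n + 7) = n^2 - 49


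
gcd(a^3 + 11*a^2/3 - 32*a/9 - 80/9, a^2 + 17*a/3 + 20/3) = a + 4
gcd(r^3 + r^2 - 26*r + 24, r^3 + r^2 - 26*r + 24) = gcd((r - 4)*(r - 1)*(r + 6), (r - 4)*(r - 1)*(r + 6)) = r^3 + r^2 - 26*r + 24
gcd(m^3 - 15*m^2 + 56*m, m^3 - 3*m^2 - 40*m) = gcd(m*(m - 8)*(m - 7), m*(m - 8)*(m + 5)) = m^2 - 8*m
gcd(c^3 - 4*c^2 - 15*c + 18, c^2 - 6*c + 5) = c - 1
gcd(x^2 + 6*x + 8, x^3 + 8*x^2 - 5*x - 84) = x + 4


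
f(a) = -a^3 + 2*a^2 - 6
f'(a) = -3*a^2 + 4*a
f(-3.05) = 40.98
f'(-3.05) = -40.11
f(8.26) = -433.10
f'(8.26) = -171.64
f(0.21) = -5.92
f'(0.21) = 0.71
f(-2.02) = 10.40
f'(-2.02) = -20.32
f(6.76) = -223.52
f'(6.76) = -110.05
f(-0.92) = -3.53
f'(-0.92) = -6.22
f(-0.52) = -5.32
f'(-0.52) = -2.89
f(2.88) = -13.30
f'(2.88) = -13.36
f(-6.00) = 282.00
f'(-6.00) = -132.00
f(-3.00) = 39.00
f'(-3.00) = -39.00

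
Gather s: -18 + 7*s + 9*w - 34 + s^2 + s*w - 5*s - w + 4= s^2 + s*(w + 2) + 8*w - 48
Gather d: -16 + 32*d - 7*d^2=-7*d^2 + 32*d - 16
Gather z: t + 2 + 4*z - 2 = t + 4*z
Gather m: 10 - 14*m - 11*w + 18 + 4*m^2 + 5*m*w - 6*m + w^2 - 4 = 4*m^2 + m*(5*w - 20) + w^2 - 11*w + 24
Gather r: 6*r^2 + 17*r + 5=6*r^2 + 17*r + 5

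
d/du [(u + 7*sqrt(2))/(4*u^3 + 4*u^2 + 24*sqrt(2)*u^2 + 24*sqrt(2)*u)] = (u*(u^2 + u + 6*sqrt(2)*u + 6*sqrt(2)) - (u + 7*sqrt(2))*(3*u^2 + 2*u + 12*sqrt(2)*u + 6*sqrt(2)))/(4*u^2*(u^2 + u + 6*sqrt(2)*u + 6*sqrt(2))^2)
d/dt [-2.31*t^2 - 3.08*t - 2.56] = -4.62*t - 3.08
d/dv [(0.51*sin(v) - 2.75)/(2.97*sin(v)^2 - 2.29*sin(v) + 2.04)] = (-1.5147*sin(v)^2 + 16.335*sin(v) - 5.2571)*cos(v)/(8.8209*sin(v)^4 - 13.6026*sin(v)^3 + 17.3617*sin(v)^2 - 9.3432*sin(v) + 4.1616)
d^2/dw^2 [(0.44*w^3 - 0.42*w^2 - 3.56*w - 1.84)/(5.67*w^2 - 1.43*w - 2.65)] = (2.8421709430404e-14*w^5 - 220.68902*w^3 - 382.783836*w^2 - 212.891856*w - 41.736732)/(182.284263*w^6 - 137.918781*w^5 - 220.800006*w^4 + 125.994583*w^3 + 103.19577*w^2 - 30.126525*w - 18.609625)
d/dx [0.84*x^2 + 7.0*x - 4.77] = 1.68*x + 7.0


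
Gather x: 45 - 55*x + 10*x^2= 10*x^2 - 55*x + 45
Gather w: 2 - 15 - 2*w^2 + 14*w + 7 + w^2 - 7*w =-w^2 + 7*w - 6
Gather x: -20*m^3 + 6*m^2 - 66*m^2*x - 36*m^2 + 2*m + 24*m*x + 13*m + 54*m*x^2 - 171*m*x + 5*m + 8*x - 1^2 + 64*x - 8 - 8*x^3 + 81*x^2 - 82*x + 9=-20*m^3 - 30*m^2 + 20*m - 8*x^3 + x^2*(54*m + 81) + x*(-66*m^2 - 147*m - 10)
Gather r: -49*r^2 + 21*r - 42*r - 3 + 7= -49*r^2 - 21*r + 4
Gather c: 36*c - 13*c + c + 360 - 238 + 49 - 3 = 24*c + 168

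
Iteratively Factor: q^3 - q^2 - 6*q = (q + 2)*(q^2 - 3*q) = (q - 3)*(q + 2)*(q)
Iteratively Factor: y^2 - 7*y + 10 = (y - 2)*(y - 5)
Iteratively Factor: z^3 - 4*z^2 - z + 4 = (z - 4)*(z^2 - 1) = (z - 4)*(z + 1)*(z - 1)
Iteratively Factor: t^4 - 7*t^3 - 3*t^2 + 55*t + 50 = (t + 2)*(t^3 - 9*t^2 + 15*t + 25) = (t - 5)*(t + 2)*(t^2 - 4*t - 5) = (t - 5)^2*(t + 2)*(t + 1)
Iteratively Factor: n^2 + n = (n + 1)*(n)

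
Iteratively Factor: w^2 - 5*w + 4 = (w - 1)*(w - 4)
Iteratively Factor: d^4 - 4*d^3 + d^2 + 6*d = (d)*(d^3 - 4*d^2 + d + 6) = d*(d + 1)*(d^2 - 5*d + 6) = d*(d - 3)*(d + 1)*(d - 2)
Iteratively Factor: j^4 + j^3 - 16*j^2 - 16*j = (j - 4)*(j^3 + 5*j^2 + 4*j) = (j - 4)*(j + 1)*(j^2 + 4*j) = j*(j - 4)*(j + 1)*(j + 4)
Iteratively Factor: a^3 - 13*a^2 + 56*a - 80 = (a - 5)*(a^2 - 8*a + 16) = (a - 5)*(a - 4)*(a - 4)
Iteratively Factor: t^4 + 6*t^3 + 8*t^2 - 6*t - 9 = (t + 3)*(t^3 + 3*t^2 - t - 3) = (t - 1)*(t + 3)*(t^2 + 4*t + 3) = (t - 1)*(t + 1)*(t + 3)*(t + 3)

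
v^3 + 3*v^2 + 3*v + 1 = (v + 1)^3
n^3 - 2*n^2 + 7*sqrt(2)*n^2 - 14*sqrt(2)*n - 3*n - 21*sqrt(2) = (n - 3)*(n + 1)*(n + 7*sqrt(2))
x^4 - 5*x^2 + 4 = (x - 2)*(x - 1)*(x + 1)*(x + 2)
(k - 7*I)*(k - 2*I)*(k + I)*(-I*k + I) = -I*k^4 - 8*k^3 + I*k^3 + 8*k^2 + 5*I*k^2 - 14*k - 5*I*k + 14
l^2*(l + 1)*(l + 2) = l^4 + 3*l^3 + 2*l^2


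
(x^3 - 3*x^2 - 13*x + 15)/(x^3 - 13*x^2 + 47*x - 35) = (x + 3)/(x - 7)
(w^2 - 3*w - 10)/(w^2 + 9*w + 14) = (w - 5)/(w + 7)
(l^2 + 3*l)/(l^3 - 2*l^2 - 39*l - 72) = l/(l^2 - 5*l - 24)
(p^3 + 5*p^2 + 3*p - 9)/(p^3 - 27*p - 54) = (p - 1)/(p - 6)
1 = 1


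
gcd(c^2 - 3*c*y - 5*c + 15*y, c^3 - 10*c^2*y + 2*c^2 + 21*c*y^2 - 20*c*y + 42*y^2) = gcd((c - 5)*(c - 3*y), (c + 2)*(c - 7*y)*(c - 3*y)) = -c + 3*y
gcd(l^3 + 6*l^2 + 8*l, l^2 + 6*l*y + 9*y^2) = 1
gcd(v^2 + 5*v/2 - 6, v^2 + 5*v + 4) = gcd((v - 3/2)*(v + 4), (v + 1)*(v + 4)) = v + 4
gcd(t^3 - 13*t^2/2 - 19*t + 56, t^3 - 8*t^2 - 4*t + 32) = t^2 - 10*t + 16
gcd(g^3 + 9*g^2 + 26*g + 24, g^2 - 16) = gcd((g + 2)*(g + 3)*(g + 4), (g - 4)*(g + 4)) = g + 4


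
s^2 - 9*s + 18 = (s - 6)*(s - 3)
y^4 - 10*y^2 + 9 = (y - 3)*(y - 1)*(y + 1)*(y + 3)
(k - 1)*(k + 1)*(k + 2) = k^3 + 2*k^2 - k - 2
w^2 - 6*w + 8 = (w - 4)*(w - 2)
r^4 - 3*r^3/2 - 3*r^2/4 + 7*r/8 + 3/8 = (r - 3/2)*(r - 1)*(r + 1/2)^2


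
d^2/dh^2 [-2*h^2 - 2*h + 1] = -4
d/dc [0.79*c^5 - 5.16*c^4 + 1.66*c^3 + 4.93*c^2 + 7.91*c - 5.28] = 3.95*c^4 - 20.64*c^3 + 4.98*c^2 + 9.86*c + 7.91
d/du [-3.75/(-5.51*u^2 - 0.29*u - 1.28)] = (-41.325*u - 1.0875)/(5.51*u^2 + 0.29*u + 1.28)^2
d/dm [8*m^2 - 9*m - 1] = 16*m - 9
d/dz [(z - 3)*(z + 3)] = 2*z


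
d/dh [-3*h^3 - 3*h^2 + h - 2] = -9*h^2 - 6*h + 1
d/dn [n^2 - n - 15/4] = 2*n - 1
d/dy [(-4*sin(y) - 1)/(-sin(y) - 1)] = 3*cos(y)/(sin(y) + 1)^2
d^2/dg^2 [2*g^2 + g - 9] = 4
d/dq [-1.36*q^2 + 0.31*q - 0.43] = 0.31 - 2.72*q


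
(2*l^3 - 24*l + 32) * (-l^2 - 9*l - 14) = -2*l^5 - 18*l^4 - 4*l^3 + 184*l^2 + 48*l - 448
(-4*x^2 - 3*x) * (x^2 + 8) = -4*x^4 - 3*x^3 - 32*x^2 - 24*x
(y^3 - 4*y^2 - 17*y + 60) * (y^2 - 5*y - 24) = y^5 - 9*y^4 - 21*y^3 + 241*y^2 + 108*y - 1440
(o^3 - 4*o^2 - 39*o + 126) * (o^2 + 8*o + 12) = o^5 + 4*o^4 - 59*o^3 - 234*o^2 + 540*o + 1512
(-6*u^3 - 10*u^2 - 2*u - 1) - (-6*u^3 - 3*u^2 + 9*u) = -7*u^2 - 11*u - 1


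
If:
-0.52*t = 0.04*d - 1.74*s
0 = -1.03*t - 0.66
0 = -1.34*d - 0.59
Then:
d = -0.44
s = -0.20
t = -0.64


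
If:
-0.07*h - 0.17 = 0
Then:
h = -2.43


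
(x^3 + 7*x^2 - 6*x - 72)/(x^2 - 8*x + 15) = (x^2 + 10*x + 24)/(x - 5)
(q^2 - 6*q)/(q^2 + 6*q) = (q - 6)/(q + 6)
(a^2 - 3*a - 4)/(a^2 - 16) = (a + 1)/(a + 4)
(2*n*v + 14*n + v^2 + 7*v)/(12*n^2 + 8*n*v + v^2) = (v + 7)/(6*n + v)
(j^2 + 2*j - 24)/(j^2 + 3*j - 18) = (j - 4)/(j - 3)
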